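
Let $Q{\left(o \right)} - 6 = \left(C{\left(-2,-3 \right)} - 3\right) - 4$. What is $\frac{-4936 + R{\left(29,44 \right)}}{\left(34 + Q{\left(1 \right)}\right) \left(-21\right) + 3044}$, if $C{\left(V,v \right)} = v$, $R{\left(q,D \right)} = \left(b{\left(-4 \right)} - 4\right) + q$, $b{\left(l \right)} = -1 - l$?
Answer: $- \frac{2454}{1207} \approx -2.0331$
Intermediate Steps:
$R{\left(q,D \right)} = -1 + q$ ($R{\left(q,D \right)} = \left(\left(-1 - -4\right) - 4\right) + q = \left(\left(-1 + 4\right) - 4\right) + q = \left(3 - 4\right) + q = -1 + q$)
$Q{\left(o \right)} = -4$ ($Q{\left(o \right)} = 6 - 10 = -4$)
$\frac{-4936 + R{\left(29,44 \right)}}{\left(34 + Q{\left(1 \right)}\right) \left(-21\right) + 3044} = \frac{-4936 + \left(-1 + 29\right)}{\left(34 - 4\right) \left(-21\right) + 3044} = \frac{-4936 + 28}{30 \left(-21\right) + 3044} = - \frac{4908}{-630 + 3044} = - \frac{4908}{2414} = \left(-4908\right) \frac{1}{2414} = - \frac{2454}{1207}$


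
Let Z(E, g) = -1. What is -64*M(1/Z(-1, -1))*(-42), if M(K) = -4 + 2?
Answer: -5376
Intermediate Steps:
M(K) = -2
-64*M(1/Z(-1, -1))*(-42) = -64*(-2)*(-42) = 128*(-42) = -5376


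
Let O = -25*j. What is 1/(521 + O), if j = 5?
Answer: 1/396 ≈ 0.0025253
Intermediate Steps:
O = -125 (O = -25*5 = -125)
1/(521 + O) = 1/(521 - 125) = 1/396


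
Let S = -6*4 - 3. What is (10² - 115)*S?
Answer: 405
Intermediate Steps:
S = -27 (S = -24 - 3 = -27)
(10² - 115)*S = (10² - 115)*(-27) = (100 - 115)*(-27) = -15*(-27) = 405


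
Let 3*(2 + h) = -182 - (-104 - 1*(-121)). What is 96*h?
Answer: -6560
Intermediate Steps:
h = -205/3 (h = -2 + (-182 - (-104 - 1*(-121)))/3 = -2 + (-182 - (-104 + 121))/3 = -2 + (-182 - 1*17)/3 = -2 + (-182 - 17)/3 = -2 + (1/3)*(-199) = -2 - 199/3 = -205/3 ≈ -68.333)
96*h = 96*(-205/3) = -6560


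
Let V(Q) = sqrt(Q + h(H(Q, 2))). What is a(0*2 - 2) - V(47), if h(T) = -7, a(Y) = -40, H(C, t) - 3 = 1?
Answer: -40 - 2*sqrt(10) ≈ -46.325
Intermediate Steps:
H(C, t) = 4 (H(C, t) = 3 + 1 = 4)
V(Q) = sqrt(-7 + Q) (V(Q) = sqrt(Q - 7) = sqrt(-7 + Q))
a(0*2 - 2) - V(47) = -40 - sqrt(-7 + 47) = -40 - sqrt(40) = -40 - 2*sqrt(10)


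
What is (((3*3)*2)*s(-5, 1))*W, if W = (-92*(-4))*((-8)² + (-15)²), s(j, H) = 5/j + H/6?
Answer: -1595280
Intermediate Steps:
s(j, H) = 5/j + H/6 (s(j, H) = 5/j + H*(⅙) = 5/j + H/6)
W = 106352 (W = 368*(64 + 225) = 368*289 = 106352)
(((3*3)*2)*s(-5, 1))*W = (((3*3)*2)*(5/(-5) + (⅙)*1))*106352 = ((9*2)*(5*(-⅕) + ⅙))*106352 = (18*(-1 + ⅙))*106352 = (18*(-⅚))*106352 = -15*106352 = -1595280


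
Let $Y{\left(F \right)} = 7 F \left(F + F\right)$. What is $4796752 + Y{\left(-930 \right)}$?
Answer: $16905352$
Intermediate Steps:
$Y{\left(F \right)} = 14 F^{2}$ ($Y{\left(F \right)} = 7 F 2 F = 7 \cdot 2 F^{2} = 14 F^{2}$)
$4796752 + Y{\left(-930 \right)} = 4796752 + 14 \left(-930\right)^{2} = 4796752 + 14 \cdot 864900 = 4796752 + 12108600 = 16905352$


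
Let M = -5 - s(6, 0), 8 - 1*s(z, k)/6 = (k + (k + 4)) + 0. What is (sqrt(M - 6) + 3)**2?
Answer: (3 + I*sqrt(35))**2 ≈ -26.0 + 35.496*I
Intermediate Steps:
s(z, k) = 24 - 12*k (s(z, k) = 48 - 6*((k + (k + 4)) + 0) = 48 - 6*((k + (4 + k)) + 0) = 48 - 6*((4 + 2*k) + 0) = 48 - 6*(4 + 2*k) = 48 + (-24 - 12*k) = 24 - 12*k)
M = -29 (M = -5 - (24 - 12*0) = -5 - (24 + 0) = -5 - 1*24 = -5 - 24 = -29)
(sqrt(M - 6) + 3)**2 = (sqrt(-29 - 6) + 3)**2 = (sqrt(-35) + 3)**2 = (I*sqrt(35) + 3)**2 = (3 + I*sqrt(35))**2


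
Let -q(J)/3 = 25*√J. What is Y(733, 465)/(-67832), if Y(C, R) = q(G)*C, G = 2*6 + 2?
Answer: 54975*√14/67832 ≈ 3.0325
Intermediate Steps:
G = 14 (G = 12 + 2 = 14)
q(J) = -75*√J
Y(C, R) = -75*C*√14 (Y(C, R) = (-75*√14)*C = -75*C*√14)
Y(733, 465)/(-67832) = -75*733*√14/(-67832) = -54975*√14*(-1/67832) = 54975*√14/67832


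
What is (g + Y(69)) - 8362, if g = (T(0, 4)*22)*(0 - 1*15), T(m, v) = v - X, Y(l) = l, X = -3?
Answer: -10603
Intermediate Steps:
T(m, v) = 3 + v (T(m, v) = v - 1*(-3) = v + 3 = 3 + v)
g = -2310 (g = ((3 + 4)*22)*(0 - 1*15) = (7*22)*(0 - 15) = 154*(-15) = -2310)
(g + Y(69)) - 8362 = (-2310 + 69) - 8362 = -2241 - 8362 = -10603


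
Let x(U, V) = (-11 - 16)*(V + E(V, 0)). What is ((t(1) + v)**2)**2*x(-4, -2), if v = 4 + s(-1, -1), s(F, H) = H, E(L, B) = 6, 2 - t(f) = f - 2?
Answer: -139968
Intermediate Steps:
t(f) = 4 - f (t(f) = 2 - (f - 2) = 2 - (-2 + f) = 2 + (2 - f) = 4 - f)
v = 3 (v = 4 - 1 = 3)
x(U, V) = -162 - 27*V (x(U, V) = (-11 - 16)*(V + 6) = -27*(6 + V) = -162 - 27*V)
((t(1) + v)**2)**2*x(-4, -2) = (((4 - 1*1) + 3)**2)**2*(-162 - 27*(-2)) = (((4 - 1) + 3)**2)**2*(-162 + 54) = ((3 + 3)**2)**2*(-108) = (6**2)**2*(-108) = 36**2*(-108) = 1296*(-108) = -139968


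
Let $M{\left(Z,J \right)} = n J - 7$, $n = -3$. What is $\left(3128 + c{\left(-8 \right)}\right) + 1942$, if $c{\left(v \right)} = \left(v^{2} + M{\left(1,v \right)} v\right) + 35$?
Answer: $5033$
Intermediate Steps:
$M{\left(Z,J \right)} = -7 - 3 J$ ($M{\left(Z,J \right)} = - 3 J - 7 = -7 - 3 J$)
$c{\left(v \right)} = 35 + v^{2} + v \left(-7 - 3 v\right)$ ($c{\left(v \right)} = \left(v^{2} + \left(-7 - 3 v\right) v\right) + 35 = \left(v^{2} + v \left(-7 - 3 v\right)\right) + 35 = 35 + v^{2} + v \left(-7 - 3 v\right)$)
$\left(3128 + c{\left(-8 \right)}\right) + 1942 = \left(3128 - \left(-91 + 128\right)\right) + 1942 = \left(3128 + \left(35 + 56 - 128\right)\right) + 1942 = \left(3128 - 37\right) + 1942 = 3091 + 1942 = 5033$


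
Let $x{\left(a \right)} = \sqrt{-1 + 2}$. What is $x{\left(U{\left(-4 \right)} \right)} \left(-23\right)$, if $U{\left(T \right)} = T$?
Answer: $-23$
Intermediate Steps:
$x{\left(a \right)} = 1$ ($x{\left(a \right)} = \sqrt{1} = 1$)
$x{\left(U{\left(-4 \right)} \right)} \left(-23\right) = 1 \left(-23\right) = -23$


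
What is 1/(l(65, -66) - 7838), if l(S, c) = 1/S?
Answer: -65/509469 ≈ -0.00012758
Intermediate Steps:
1/(l(65, -66) - 7838) = 1/(1/65 - 7838) = 1/(-509469/65) = -65/509469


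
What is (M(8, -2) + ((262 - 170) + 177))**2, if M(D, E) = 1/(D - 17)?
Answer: 5856400/81 ≈ 72301.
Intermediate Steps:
M(D, E) = 1/(-17 + D)
(M(8, -2) + ((262 - 170) + 177))**2 = (1/(-17 + 8) + ((262 - 170) + 177))**2 = (1/(-9) + (92 + 177))**2 = (-1/9 + 269)**2 = (2420/9)**2 = 5856400/81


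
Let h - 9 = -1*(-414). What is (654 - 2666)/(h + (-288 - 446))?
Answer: 2012/311 ≈ 6.4695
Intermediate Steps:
h = 423 (h = 9 - 1*(-414) = 9 + 414 = 423)
(654 - 2666)/(h + (-288 - 446)) = (654 - 2666)/(423 + (-288 - 446)) = -2012/(423 - 734) = -2012/(-311) = -2012*(-1/311) = 2012/311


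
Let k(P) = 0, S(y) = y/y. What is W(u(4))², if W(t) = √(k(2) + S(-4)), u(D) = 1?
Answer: 1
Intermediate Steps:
S(y) = 1
W(t) = 1 (W(t) = √(0 + 1) = √1 = 1)
W(u(4))² = 1² = 1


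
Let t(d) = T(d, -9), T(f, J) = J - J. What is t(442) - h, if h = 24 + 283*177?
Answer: -50115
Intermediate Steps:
T(f, J) = 0
t(d) = 0
h = 50115 (h = 24 + 50091 = 50115)
t(442) - h = 0 - 1*50115 = 0 - 50115 = -50115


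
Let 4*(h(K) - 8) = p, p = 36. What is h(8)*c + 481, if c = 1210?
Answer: 21051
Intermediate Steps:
h(K) = 17 (h(K) = 8 + (1/4)*36 = 8 + 9 = 17)
h(8)*c + 481 = 17*1210 + 481 = 20570 + 481 = 21051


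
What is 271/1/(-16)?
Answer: -4336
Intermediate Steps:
271/1/(-16) = 271/(-1/16) = -16*271 = -4336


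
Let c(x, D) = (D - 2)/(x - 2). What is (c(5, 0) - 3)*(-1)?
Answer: 11/3 ≈ 3.6667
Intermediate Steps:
c(x, D) = (-2 + D)/(-2 + x)
(c(5, 0) - 3)*(-1) = ((-2 + 0)/(-2 + 5) - 3)*(-1) = (-2/3 - 3)*(-1) = ((⅓)*(-2) - 3)*(-1) = (-⅔ - 3)*(-1) = -11/3*(-1) = 11/3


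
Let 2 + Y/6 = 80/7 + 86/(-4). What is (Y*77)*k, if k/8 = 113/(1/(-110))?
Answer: 554576880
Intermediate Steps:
Y = -507/7 (Y = -12 + 6*(80/7 + 86/(-4)) = -12 + 6*(80*(⅐) + 86*(-¼)) = -12 + 6*(80/7 - 43/2) = -12 + 6*(-141/14) = -12 - 423/7 = -507/7 ≈ -72.429)
k = -99440 (k = 8*(113/(1/(-110))) = 8*(113/(-1/110)) = 8*(113*(-110)) = 8*(-12430) = -99440)
(Y*77)*k = -507/7*77*(-99440) = -5577*(-99440) = 554576880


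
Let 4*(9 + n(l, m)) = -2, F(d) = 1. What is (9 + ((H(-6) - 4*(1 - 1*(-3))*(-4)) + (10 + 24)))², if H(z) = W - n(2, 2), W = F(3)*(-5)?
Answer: 49729/4 ≈ 12432.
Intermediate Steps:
n(l, m) = -19/2 (n(l, m) = -9 + (¼)*(-2) = -9 - ½ = -19/2)
W = -5 (W = 1*(-5) = -5)
H(z) = 9/2 (H(z) = -5 - 1*(-19/2) = -5 + 19/2 = 9/2)
(9 + ((H(-6) - 4*(1 - 1*(-3))*(-4)) + (10 + 24)))² = (9 + ((9/2 - 4*(1 - 1*(-3))*(-4)) + (10 + 24)))² = (9 + ((9/2 - 4*(1 + 3)*(-4)) + 34))² = (9 + ((9/2 - 4*4*(-4)) + 34))² = (9 + ((9/2 - 16*(-4)) + 34))² = (9 + ((9/2 + 64) + 34))² = (9 + (137/2 + 34))² = (9 + 205/2)² = (223/2)² = 49729/4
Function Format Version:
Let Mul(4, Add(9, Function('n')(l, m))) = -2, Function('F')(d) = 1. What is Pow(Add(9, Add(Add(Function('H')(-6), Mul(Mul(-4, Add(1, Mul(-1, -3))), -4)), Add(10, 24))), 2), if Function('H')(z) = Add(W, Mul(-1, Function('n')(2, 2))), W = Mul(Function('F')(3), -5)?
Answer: Rational(49729, 4) ≈ 12432.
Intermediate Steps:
Function('n')(l, m) = Rational(-19, 2) (Function('n')(l, m) = Add(-9, Mul(Rational(1, 4), -2)) = Add(-9, Rational(-1, 2)) = Rational(-19, 2))
W = -5 (W = Mul(1, -5) = -5)
Function('H')(z) = Rational(9, 2) (Function('H')(z) = Add(-5, Mul(-1, Rational(-19, 2))) = Add(-5, Rational(19, 2)) = Rational(9, 2))
Pow(Add(9, Add(Add(Function('H')(-6), Mul(Mul(-4, Add(1, Mul(-1, -3))), -4)), Add(10, 24))), 2) = Pow(Add(9, Add(Add(Rational(9, 2), Mul(Mul(-4, Add(1, Mul(-1, -3))), -4)), Add(10, 24))), 2) = Pow(Add(9, Add(Add(Rational(9, 2), Mul(Mul(-4, Add(1, 3)), -4)), 34)), 2) = Pow(Add(9, Add(Add(Rational(9, 2), Mul(Mul(-4, 4), -4)), 34)), 2) = Pow(Add(9, Add(Add(Rational(9, 2), Mul(-16, -4)), 34)), 2) = Pow(Add(9, Add(Add(Rational(9, 2), 64), 34)), 2) = Pow(Add(9, Add(Rational(137, 2), 34)), 2) = Pow(Add(9, Rational(205, 2)), 2) = Pow(Rational(223, 2), 2) = Rational(49729, 4)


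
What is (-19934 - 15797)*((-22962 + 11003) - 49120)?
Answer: 2182413749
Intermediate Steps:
(-19934 - 15797)*((-22962 + 11003) - 49120) = -35731*(-11959 - 49120) = -35731*(-61079) = 2182413749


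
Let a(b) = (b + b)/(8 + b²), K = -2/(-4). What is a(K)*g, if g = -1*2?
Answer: -8/33 ≈ -0.24242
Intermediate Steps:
g = -2
K = ½ (K = -2*(-¼) = ½ ≈ 0.50000)
a(b) = 2*b/(8 + b²) (a(b) = (2*b)/(8 + b²) = 2*b/(8 + b²))
a(K)*g = (2*(½)/(8 + (½)²))*(-2) = (2*(½)/(8 + ¼))*(-2) = (2*(½)/(33/4))*(-2) = (2*(½)*(4/33))*(-2) = (4/33)*(-2) = -8/33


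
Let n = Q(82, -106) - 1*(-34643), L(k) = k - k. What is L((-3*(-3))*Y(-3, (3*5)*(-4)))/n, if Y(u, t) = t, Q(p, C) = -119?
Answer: 0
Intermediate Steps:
L(k) = 0
n = 34524 (n = -119 - 1*(-34643) = -119 + 34643 = 34524)
L((-3*(-3))*Y(-3, (3*5)*(-4)))/n = 0/34524 = 0*(1/34524) = 0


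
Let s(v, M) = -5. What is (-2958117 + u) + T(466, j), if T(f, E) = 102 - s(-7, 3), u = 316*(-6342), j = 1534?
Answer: -4962082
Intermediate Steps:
u = -2004072
T(f, E) = 107 (T(f, E) = 102 - 1*(-5) = 102 + 5 = 107)
(-2958117 + u) + T(466, j) = (-2958117 - 2004072) + 107 = -4962189 + 107 = -4962082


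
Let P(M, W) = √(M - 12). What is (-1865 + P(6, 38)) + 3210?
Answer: 1345 + I*√6 ≈ 1345.0 + 2.4495*I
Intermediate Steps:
P(M, W) = √(-12 + M)
(-1865 + P(6, 38)) + 3210 = (-1865 + √(-12 + 6)) + 3210 = (-1865 + √(-6)) + 3210 = (-1865 + I*√6) + 3210 = 1345 + I*√6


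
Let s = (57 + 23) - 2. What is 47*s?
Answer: 3666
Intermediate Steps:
s = 78 (s = 80 - 2 = 78)
47*s = 47*78 = 3666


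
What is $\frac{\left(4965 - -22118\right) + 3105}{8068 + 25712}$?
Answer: $\frac{7547}{8445} \approx 0.89367$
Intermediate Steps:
$\frac{\left(4965 - -22118\right) + 3105}{8068 + 25712} = \frac{\left(4965 + 22118\right) + 3105}{33780} = \left(27083 + 3105\right) \frac{1}{33780} = 30188 \cdot \frac{1}{33780} = \frac{7547}{8445}$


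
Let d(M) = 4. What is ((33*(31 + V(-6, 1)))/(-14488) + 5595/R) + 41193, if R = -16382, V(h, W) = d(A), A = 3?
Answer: 4888373080359/118671208 ≈ 41193.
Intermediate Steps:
V(h, W) = 4
((33*(31 + V(-6, 1)))/(-14488) + 5595/R) + 41193 = ((33*(31 + 4))/(-14488) + 5595/(-16382)) + 41193 = ((33*35)*(-1/14488) + 5595*(-1/16382)) + 41193 = (1155*(-1/14488) - 5595/16382) + 41193 = (-1155/14488 - 5595/16382) + 41193 = -49990785/118671208 + 41193 = 4888373080359/118671208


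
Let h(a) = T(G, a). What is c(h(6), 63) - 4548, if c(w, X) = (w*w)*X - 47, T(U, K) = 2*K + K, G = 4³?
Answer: 15817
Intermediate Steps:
G = 64
T(U, K) = 3*K
h(a) = 3*a
c(w, X) = -47 + X*w² (c(w, X) = w²*X - 47 = X*w² - 47 = -47 + X*w²)
c(h(6), 63) - 4548 = (-47 + 63*(3*6)²) - 4548 = (-47 + 63*18²) - 4548 = (-47 + 63*324) - 4548 = (-47 + 20412) - 4548 = 20365 - 4548 = 15817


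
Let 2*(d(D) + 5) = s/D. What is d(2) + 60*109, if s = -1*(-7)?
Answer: 26147/4 ≈ 6536.8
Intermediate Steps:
s = 7
d(D) = -5 + 7/(2*D) (d(D) = -5 + (7/D)/2 = -5 + 7/(2*D))
d(2) + 60*109 = (-5 + (7/2)/2) + 60*109 = (-5 + (7/2)*(1/2)) + 6540 = (-5 + 7/4) + 6540 = -13/4 + 6540 = 26147/4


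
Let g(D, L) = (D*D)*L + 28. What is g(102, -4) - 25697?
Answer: -67285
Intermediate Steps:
g(D, L) = 28 + L*D**2 (g(D, L) = D**2*L + 28 = L*D**2 + 28 = 28 + L*D**2)
g(102, -4) - 25697 = (28 - 4*102**2) - 25697 = (28 - 4*10404) - 25697 = (28 - 41616) - 25697 = -41588 - 25697 = -67285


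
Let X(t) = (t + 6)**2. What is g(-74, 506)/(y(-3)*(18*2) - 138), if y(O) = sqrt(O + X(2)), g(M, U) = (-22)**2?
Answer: 5566/5001 + 484*sqrt(61)/1667 ≈ 3.3806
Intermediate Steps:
X(t) = (6 + t)**2
g(M, U) = 484
y(O) = sqrt(64 + O) (y(O) = sqrt(O + (6 + 2)**2) = sqrt(O + 8**2) = sqrt(O + 64) = sqrt(64 + O))
g(-74, 506)/(y(-3)*(18*2) - 138) = 484/(sqrt(64 - 3)*(18*2) - 138) = 484/(sqrt(61)*36 - 138) = 484/(36*sqrt(61) - 138) = 484/(-138 + 36*sqrt(61))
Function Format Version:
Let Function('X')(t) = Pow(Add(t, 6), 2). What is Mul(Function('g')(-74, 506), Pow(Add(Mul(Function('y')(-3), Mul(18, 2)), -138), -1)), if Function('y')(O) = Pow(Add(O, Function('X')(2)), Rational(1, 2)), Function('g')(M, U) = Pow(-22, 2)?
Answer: Add(Rational(5566, 5001), Mul(Rational(484, 1667), Pow(61, Rational(1, 2)))) ≈ 3.3806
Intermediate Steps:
Function('X')(t) = Pow(Add(6, t), 2)
Function('g')(M, U) = 484
Function('y')(O) = Pow(Add(64, O), Rational(1, 2)) (Function('y')(O) = Pow(Add(O, Pow(Add(6, 2), 2)), Rational(1, 2)) = Pow(Add(O, Pow(8, 2)), Rational(1, 2)) = Pow(Add(O, 64), Rational(1, 2)) = Pow(Add(64, O), Rational(1, 2)))
Mul(Function('g')(-74, 506), Pow(Add(Mul(Function('y')(-3), Mul(18, 2)), -138), -1)) = Mul(484, Pow(Add(Mul(Pow(Add(64, -3), Rational(1, 2)), Mul(18, 2)), -138), -1)) = Mul(484, Pow(Add(Mul(Pow(61, Rational(1, 2)), 36), -138), -1)) = Mul(484, Pow(Add(Mul(36, Pow(61, Rational(1, 2))), -138), -1)) = Mul(484, Pow(Add(-138, Mul(36, Pow(61, Rational(1, 2)))), -1))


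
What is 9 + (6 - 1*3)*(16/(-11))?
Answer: 51/11 ≈ 4.6364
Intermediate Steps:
9 + (6 - 1*3)*(16/(-11)) = 9 + (6 - 3)*(16*(-1/11)) = 9 + 3*(-16/11) = 9 - 48/11 = 51/11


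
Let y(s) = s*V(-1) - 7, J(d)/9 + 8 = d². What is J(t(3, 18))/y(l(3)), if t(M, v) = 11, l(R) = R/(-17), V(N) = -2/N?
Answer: -17289/125 ≈ -138.31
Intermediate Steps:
l(R) = -R/17 (l(R) = R*(-1/17) = -R/17)
J(d) = -72 + 9*d²
y(s) = -7 + 2*s (y(s) = s*(-2/(-1)) - 7 = s*(-2*(-1)) - 7 = s*2 - 7 = 2*s - 7 = -7 + 2*s)
J(t(3, 18))/y(l(3)) = (-72 + 9*11²)/(-7 + 2*(-1/17*3)) = (-72 + 9*121)/(-7 + 2*(-3/17)) = (-72 + 1089)/(-7 - 6/17) = 1017/(-125/17) = 1017*(-17/125) = -17289/125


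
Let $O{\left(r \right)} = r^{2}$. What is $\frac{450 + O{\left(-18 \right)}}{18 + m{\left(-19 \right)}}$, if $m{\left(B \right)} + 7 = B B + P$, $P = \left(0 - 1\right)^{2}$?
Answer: $\frac{774}{373} \approx 2.0751$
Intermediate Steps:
$P = 1$ ($P = \left(-1\right)^{2} = 1$)
$m{\left(B \right)} = -6 + B^{2}$ ($m{\left(B \right)} = -7 + \left(B B + 1\right) = -7 + \left(B^{2} + 1\right) = -7 + \left(1 + B^{2}\right) = -6 + B^{2}$)
$\frac{450 + O{\left(-18 \right)}}{18 + m{\left(-19 \right)}} = \frac{450 + \left(-18\right)^{2}}{18 - \left(6 - \left(-19\right)^{2}\right)} = \frac{450 + 324}{18 + \left(-6 + 361\right)} = \frac{774}{18 + 355} = \frac{774}{373}$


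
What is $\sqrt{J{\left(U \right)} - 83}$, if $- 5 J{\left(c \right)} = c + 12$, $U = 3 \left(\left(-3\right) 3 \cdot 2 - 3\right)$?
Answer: $\frac{2 i \sqrt{455}}{5} \approx 8.5323 i$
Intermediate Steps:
$U = -63$ ($U = 3 \left(\left(-9\right) 2 - 3\right) = 3 \left(-18 - 3\right) = 3 \left(-21\right) = -63$)
$J{\left(c \right)} = - \frac{12}{5} - \frac{c}{5}$ ($J{\left(c \right)} = - \frac{c + 12}{5} = - \frac{12 + c}{5} = - \frac{12}{5} - \frac{c}{5}$)
$\sqrt{J{\left(U \right)} - 83} = \sqrt{\left(- \frac{12}{5} - - \frac{63}{5}\right) - 83} = \sqrt{\left(- \frac{12}{5} + \frac{63}{5}\right) - 83} = \sqrt{\frac{51}{5} - 83} = \sqrt{- \frac{364}{5}} = \frac{2 i \sqrt{455}}{5}$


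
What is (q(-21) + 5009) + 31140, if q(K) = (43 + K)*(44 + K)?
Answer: 36655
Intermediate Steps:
(q(-21) + 5009) + 31140 = ((1892 + (-21)**2 + 87*(-21)) + 5009) + 31140 = ((1892 + 441 - 1827) + 5009) + 31140 = (506 + 5009) + 31140 = 5515 + 31140 = 36655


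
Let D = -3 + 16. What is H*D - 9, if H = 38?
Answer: 485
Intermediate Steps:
D = 13
H*D - 9 = 38*13 - 9 = 494 - 9 = 485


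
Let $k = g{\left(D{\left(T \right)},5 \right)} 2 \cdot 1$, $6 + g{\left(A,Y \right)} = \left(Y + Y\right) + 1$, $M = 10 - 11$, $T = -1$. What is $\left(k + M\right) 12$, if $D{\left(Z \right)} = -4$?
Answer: $108$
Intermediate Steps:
$M = -1$
$g{\left(A,Y \right)} = -5 + 2 Y$ ($g{\left(A,Y \right)} = -6 + \left(\left(Y + Y\right) + 1\right) = -6 + \left(2 Y + 1\right) = -6 + \left(1 + 2 Y\right) = -5 + 2 Y$)
$k = 10$ ($k = \left(-5 + 2 \cdot 5\right) 2 \cdot 1 = \left(-5 + 10\right) 2 \cdot 1 = 5 \cdot 2 \cdot 1 = 10 \cdot 1 = 10$)
$\left(k + M\right) 12 = \left(10 - 1\right) 12 = 9 \cdot 12 = 108$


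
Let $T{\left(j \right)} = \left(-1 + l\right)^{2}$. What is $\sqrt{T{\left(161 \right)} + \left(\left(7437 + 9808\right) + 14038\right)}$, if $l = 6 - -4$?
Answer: $2 \sqrt{7841} \approx 177.1$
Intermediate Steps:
$l = 10$ ($l = 6 + 4 = 10$)
$T{\left(j \right)} = 81$ ($T{\left(j \right)} = \left(-1 + 10\right)^{2} = 9^{2} = 81$)
$\sqrt{T{\left(161 \right)} + \left(\left(7437 + 9808\right) + 14038\right)} = \sqrt{81 + \left(\left(7437 + 9808\right) + 14038\right)} = \sqrt{81 + \left(17245 + 14038\right)} = \sqrt{81 + 31283} = \sqrt{31364} = 2 \sqrt{7841}$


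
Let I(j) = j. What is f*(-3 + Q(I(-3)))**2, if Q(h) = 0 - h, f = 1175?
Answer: 0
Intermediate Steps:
Q(h) = -h
f*(-3 + Q(I(-3)))**2 = 1175*(-3 - 1*(-3))**2 = 1175*(-3 + 3)**2 = 1175*0**2 = 1175*0 = 0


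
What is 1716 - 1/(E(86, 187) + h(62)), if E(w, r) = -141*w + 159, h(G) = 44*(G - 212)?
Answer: 31860973/18567 ≈ 1716.0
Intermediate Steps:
h(G) = -9328 + 44*G (h(G) = 44*(-212 + G) = -9328 + 44*G)
E(w, r) = 159 - 141*w
1716 - 1/(E(86, 187) + h(62)) = 1716 - 1/((159 - 141*86) + (-9328 + 44*62)) = 1716 - 1/((159 - 12126) + (-9328 + 2728)) = 1716 - 1/(-11967 - 6600) = 1716 - 1/(-18567) = 1716 - 1*(-1/18567) = 1716 + 1/18567 = 31860973/18567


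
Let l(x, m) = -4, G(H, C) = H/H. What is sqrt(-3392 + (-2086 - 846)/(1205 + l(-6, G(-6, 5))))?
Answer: 2*I*sqrt(1224036381)/1201 ≈ 58.262*I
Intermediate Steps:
G(H, C) = 1
sqrt(-3392 + (-2086 - 846)/(1205 + l(-6, G(-6, 5)))) = sqrt(-3392 + (-2086 - 846)/(1205 - 4)) = sqrt(-3392 - 2932/1201) = sqrt(-4076724/1201) = 2*I*sqrt(1224036381)/1201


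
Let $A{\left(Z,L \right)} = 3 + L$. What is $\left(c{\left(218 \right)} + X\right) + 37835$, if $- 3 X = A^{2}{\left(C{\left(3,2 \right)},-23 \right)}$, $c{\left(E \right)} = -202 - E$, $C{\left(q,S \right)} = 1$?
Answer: $\frac{111845}{3} \approx 37282.0$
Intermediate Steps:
$X = - \frac{400}{3}$ ($X = - \frac{\left(3 - 23\right)^{2}}{3} = - \frac{\left(-20\right)^{2}}{3} = \left(- \frac{1}{3}\right) 400 = - \frac{400}{3} \approx -133.33$)
$\left(c{\left(218 \right)} + X\right) + 37835 = \left(\left(-202 - 218\right) - \frac{400}{3}\right) + 37835 = \left(-420 - \frac{400}{3}\right) + 37835 = - \frac{1660}{3} + 37835 = \frac{111845}{3}$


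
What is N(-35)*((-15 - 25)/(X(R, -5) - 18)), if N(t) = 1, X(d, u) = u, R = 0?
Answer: 40/23 ≈ 1.7391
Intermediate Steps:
N(-35)*((-15 - 25)/(X(R, -5) - 18)) = 1*((-15 - 25)/(-5 - 18)) = 1*(-40/(-23)) = 1*(-40*(-1/23)) = 1*(40/23) = 40/23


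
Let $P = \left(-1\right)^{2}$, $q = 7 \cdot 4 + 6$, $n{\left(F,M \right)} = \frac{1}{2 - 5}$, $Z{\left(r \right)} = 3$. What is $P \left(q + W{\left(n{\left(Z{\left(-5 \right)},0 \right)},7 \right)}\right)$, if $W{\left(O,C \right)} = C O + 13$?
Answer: $\frac{134}{3} \approx 44.667$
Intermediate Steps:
$n{\left(F,M \right)} = - \frac{1}{3}$ ($n{\left(F,M \right)} = \frac{1}{-3} = - \frac{1}{3}$)
$q = 34$ ($q = 28 + 6 = 34$)
$W{\left(O,C \right)} = 13 + C O$
$P = 1$
$P \left(q + W{\left(n{\left(Z{\left(-5 \right)},0 \right)},7 \right)}\right) = 1 \left(34 + \left(13 + 7 \left(- \frac{1}{3}\right)\right)\right) = 1 \left(34 + \left(13 - \frac{7}{3}\right)\right) = 1 \left(34 + \frac{32}{3}\right) = 1 \cdot \frac{134}{3} = \frac{134}{3}$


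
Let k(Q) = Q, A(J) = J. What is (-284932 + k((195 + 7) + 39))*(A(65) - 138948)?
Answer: 39538740153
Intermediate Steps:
(-284932 + k((195 + 7) + 39))*(A(65) - 138948) = (-284932 + ((195 + 7) + 39))*(65 - 138948) = (-284932 + (202 + 39))*(-138883) = (-284932 + 241)*(-138883) = -284691*(-138883) = 39538740153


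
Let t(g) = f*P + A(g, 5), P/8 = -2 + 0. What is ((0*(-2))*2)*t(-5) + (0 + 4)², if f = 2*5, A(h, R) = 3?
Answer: 16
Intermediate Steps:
f = 10
P = -16 (P = 8*(-2 + 0) = 8*(-2) = -16)
t(g) = -157 (t(g) = 10*(-16) + 3 = -160 + 3 = -157)
((0*(-2))*2)*t(-5) + (0 + 4)² = ((0*(-2))*2)*(-157) + (0 + 4)² = (0*2)*(-157) + 4² = 0*(-157) + 16 = 0 + 16 = 16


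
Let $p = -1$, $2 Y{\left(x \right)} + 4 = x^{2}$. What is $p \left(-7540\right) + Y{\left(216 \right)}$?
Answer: $30866$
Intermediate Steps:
$Y{\left(x \right)} = -2 + \frac{x^{2}}{2}$
$p \left(-7540\right) + Y{\left(216 \right)} = \left(-1\right) \left(-7540\right) - \left(2 - \frac{216^{2}}{2}\right) = 7540 + \left(-2 + \frac{1}{2} \cdot 46656\right) = 7540 + \left(-2 + 23328\right) = 7540 + 23326 = 30866$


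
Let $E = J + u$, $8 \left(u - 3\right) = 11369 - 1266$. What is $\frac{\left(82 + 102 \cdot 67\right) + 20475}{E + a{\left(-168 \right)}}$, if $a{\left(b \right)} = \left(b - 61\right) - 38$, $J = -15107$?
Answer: $- \frac{219128}{112865} \approx -1.9415$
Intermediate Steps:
$u = \frac{10127}{8}$ ($u = 3 + \frac{11369 - 1266}{8} = 3 + \frac{1}{8} \cdot 10103 = 3 + \frac{10103}{8} = \frac{10127}{8} \approx 1265.9$)
$a{\left(b \right)} = -99 + b$ ($a{\left(b \right)} = \left(-61 + b\right) - 38 = -99 + b$)
$E = - \frac{110729}{8}$ ($E = -15107 + \frac{10127}{8} = - \frac{110729}{8} \approx -13841.0$)
$\frac{\left(82 + 102 \cdot 67\right) + 20475}{E + a{\left(-168 \right)}} = \frac{\left(82 + 102 \cdot 67\right) + 20475}{- \frac{110729}{8} - 267} = \frac{\left(82 + 6834\right) + 20475}{- \frac{110729}{8} - 267} = \frac{6916 + 20475}{- \frac{112865}{8}} = 27391 \left(- \frac{8}{112865}\right) = - \frac{219128}{112865}$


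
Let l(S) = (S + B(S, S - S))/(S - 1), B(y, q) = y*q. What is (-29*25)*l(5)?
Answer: -3625/4 ≈ -906.25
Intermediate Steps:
B(y, q) = q*y
l(S) = S/(-1 + S) (l(S) = (S + (S - S)*S)/(S - 1) = (S + 0*S)/(-1 + S) = (S + 0)/(-1 + S) = S/(-1 + S))
(-29*25)*l(5) = (-29*25)*(5/(-1 + 5)) = -3625/4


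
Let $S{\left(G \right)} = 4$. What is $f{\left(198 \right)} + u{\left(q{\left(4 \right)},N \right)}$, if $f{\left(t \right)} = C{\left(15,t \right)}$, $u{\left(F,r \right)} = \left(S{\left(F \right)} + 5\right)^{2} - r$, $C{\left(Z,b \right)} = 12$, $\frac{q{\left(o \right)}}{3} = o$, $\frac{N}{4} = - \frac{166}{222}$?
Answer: $\frac{10655}{111} \approx 95.991$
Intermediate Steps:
$N = - \frac{332}{111}$ ($N = 4 \left(- \frac{166}{222}\right) = 4 \left(\left(-166\right) \frac{1}{222}\right) = 4 \left(- \frac{83}{111}\right) = - \frac{332}{111} \approx -2.991$)
$q{\left(o \right)} = 3 o$
$u{\left(F,r \right)} = 81 - r$ ($u{\left(F,r \right)} = \left(4 + 5\right)^{2} - r = 9^{2} - r = 81 - r$)
$f{\left(t \right)} = 12$
$f{\left(198 \right)} + u{\left(q{\left(4 \right)},N \right)} = 12 + \left(81 - - \frac{332}{111}\right) = 12 + \left(81 + \frac{332}{111}\right) = 12 + \frac{9323}{111} = \frac{10655}{111}$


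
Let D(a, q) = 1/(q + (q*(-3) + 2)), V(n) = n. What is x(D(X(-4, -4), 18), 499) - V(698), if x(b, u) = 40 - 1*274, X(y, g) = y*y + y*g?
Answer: -932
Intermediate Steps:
X(y, g) = y² + g*y
D(a, q) = 1/(2 - 2*q) (D(a, q) = 1/(q + (-3*q + 2)) = 1/(q + (2 - 3*q)) = 1/(2 - 2*q))
x(b, u) = -234 (x(b, u) = 40 - 274 = -234)
x(D(X(-4, -4), 18), 499) - V(698) = -234 - 1*698 = -234 - 698 = -932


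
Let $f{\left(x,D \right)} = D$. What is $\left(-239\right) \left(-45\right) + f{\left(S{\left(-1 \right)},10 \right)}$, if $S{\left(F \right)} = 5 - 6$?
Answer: $10765$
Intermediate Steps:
$S{\left(F \right)} = -1$ ($S{\left(F \right)} = 5 - 6 = -1$)
$\left(-239\right) \left(-45\right) + f{\left(S{\left(-1 \right)},10 \right)} = \left(-239\right) \left(-45\right) + 10 = 10755 + 10 = 10765$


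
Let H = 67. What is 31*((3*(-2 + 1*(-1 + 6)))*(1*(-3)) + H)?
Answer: 1240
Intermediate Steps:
31*((3*(-2 + 1*(-1 + 6)))*(1*(-3)) + H) = 31*((3*(-2 + 1*(-1 + 6)))*(1*(-3)) + 67) = 31*((3*(-2 + 1*5))*(-3) + 67) = 31*((3*(-2 + 5))*(-3) + 67) = 31*((3*3)*(-3) + 67) = 31*(9*(-3) + 67) = 31*(-27 + 67) = 31*40 = 1240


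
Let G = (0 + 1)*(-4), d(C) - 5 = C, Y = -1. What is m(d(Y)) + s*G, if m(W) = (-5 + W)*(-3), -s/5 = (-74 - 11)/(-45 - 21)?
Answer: 949/33 ≈ 28.758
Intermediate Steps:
d(C) = 5 + C
G = -4 (G = 1*(-4) = -4)
s = -425/66 (s = -5*(-74 - 11)/(-45 - 21) = -(-425)/(-66) = -(-425)*(-1)/66 = -5*85/66 = -425/66 ≈ -6.4394)
m(W) = 15 - 3*W
m(d(Y)) + s*G = (15 - 3*(5 - 1)) - 425/66*(-4) = (15 - 3*4) + 850/33 = (15 - 12) + 850/33 = 3 + 850/33 = 949/33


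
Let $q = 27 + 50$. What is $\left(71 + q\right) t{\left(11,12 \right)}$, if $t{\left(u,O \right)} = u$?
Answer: $1628$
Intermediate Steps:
$q = 77$
$\left(71 + q\right) t{\left(11,12 \right)} = \left(71 + 77\right) 11 = 148 \cdot 11 = 1628$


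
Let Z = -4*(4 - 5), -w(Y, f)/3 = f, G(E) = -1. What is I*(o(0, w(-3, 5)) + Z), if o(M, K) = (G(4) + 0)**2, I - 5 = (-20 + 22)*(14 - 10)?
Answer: 65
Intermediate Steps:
I = 13 (I = 5 + (-20 + 22)*(14 - 10) = 5 + 2*4 = 5 + 8 = 13)
w(Y, f) = -3*f
Z = 4 (Z = -4*(-1) = 4)
o(M, K) = 1 (o(M, K) = (-1 + 0)**2 = (-1)**2 = 1)
I*(o(0, w(-3, 5)) + Z) = 13*(1 + 4) = 13*5 = 65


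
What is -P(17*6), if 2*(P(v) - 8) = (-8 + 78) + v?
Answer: -94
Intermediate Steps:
P(v) = 43 + v/2 (P(v) = 8 + ((-8 + 78) + v)/2 = 8 + (70 + v)/2 = 8 + (35 + v/2) = 43 + v/2)
-P(17*6) = -(43 + (17*6)/2) = -(43 + (½)*102) = -(43 + 51) = -1*94 = -94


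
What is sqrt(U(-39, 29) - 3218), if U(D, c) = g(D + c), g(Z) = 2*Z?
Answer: I*sqrt(3238) ≈ 56.903*I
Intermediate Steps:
U(D, c) = 2*D + 2*c (U(D, c) = 2*(D + c) = 2*D + 2*c)
sqrt(U(-39, 29) - 3218) = sqrt((2*(-39) + 2*29) - 3218) = sqrt((-78 + 58) - 3218) = sqrt(-20 - 3218) = sqrt(-3238) = I*sqrt(3238)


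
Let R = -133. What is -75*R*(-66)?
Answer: -658350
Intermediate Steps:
-75*R*(-66) = -75*(-133)*(-66) = 9975*(-66) = -658350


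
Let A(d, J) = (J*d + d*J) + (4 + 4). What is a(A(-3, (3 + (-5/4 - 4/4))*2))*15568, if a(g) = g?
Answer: -15568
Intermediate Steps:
A(d, J) = 8 + 2*J*d (A(d, J) = (J*d + J*d) + 8 = 2*J*d + 8 = 8 + 2*J*d)
a(A(-3, (3 + (-5/4 - 4/4))*2))*15568 = (8 + 2*((3 + (-5/4 - 4/4))*2)*(-3))*15568 = (8 + 2*((3 + (-5*¼ - 4*¼))*2)*(-3))*15568 = (8 + 2*((3 + (-5/4 - 1))*2)*(-3))*15568 = (8 + 2*((3 - 9/4)*2)*(-3))*15568 = (8 + 2*((¾)*2)*(-3))*15568 = (8 + 2*(3/2)*(-3))*15568 = (8 - 9)*15568 = -1*15568 = -15568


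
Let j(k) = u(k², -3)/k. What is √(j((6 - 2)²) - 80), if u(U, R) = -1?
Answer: I*√1281/4 ≈ 8.9478*I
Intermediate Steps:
j(k) = -1/k
√(j((6 - 2)²) - 80) = √(-1/((6 - 2)²) - 80) = √(-1/(4²) - 80) = √(-1/16 - 80) = √(-1281/16) = I*√1281/4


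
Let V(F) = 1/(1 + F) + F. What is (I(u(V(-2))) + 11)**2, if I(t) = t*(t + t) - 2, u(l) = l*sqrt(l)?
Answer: 2025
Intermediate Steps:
V(F) = F + 1/(1 + F)
u(l) = l**(3/2)
I(t) = -2 + 2*t**2 (I(t) = t*(2*t) - 2 = 2*t**2 - 2 = -2 + 2*t**2)
(I(u(V(-2))) + 11)**2 = ((-2 + 2*(((1 - 2 + (-2)**2)/(1 - 2))**(3/2))**2) + 11)**2 = ((-2 + 2*(((1 - 2 + 4)/(-1))**(3/2))**2) + 11)**2 = ((-2 + 2*((-1*3)**(3/2))**2) + 11)**2 = ((-2 + 2*((-3)**(3/2))**2) + 11)**2 = ((-2 + 2*(-3*I*sqrt(3))**2) + 11)**2 = ((-2 + 2*(-27)) + 11)**2 = ((-2 - 54) + 11)**2 = (-56 + 11)**2 = (-45)**2 = 2025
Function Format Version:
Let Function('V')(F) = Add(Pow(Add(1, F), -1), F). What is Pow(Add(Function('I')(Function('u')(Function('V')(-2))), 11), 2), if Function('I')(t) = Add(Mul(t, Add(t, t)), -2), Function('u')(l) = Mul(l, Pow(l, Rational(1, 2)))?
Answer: 2025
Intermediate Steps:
Function('V')(F) = Add(F, Pow(Add(1, F), -1))
Function('u')(l) = Pow(l, Rational(3, 2))
Function('I')(t) = Add(-2, Mul(2, Pow(t, 2))) (Function('I')(t) = Add(Mul(t, Mul(2, t)), -2) = Add(Mul(2, Pow(t, 2)), -2) = Add(-2, Mul(2, Pow(t, 2))))
Pow(Add(Function('I')(Function('u')(Function('V')(-2))), 11), 2) = Pow(Add(Add(-2, Mul(2, Pow(Pow(Mul(Pow(Add(1, -2), -1), Add(1, -2, Pow(-2, 2))), Rational(3, 2)), 2))), 11), 2) = Pow(Add(Add(-2, Mul(2, Pow(Pow(Mul(Pow(-1, -1), Add(1, -2, 4)), Rational(3, 2)), 2))), 11), 2) = Pow(Add(Add(-2, Mul(2, Pow(Pow(Mul(-1, 3), Rational(3, 2)), 2))), 11), 2) = Pow(Add(Add(-2, Mul(2, Pow(Pow(-3, Rational(3, 2)), 2))), 11), 2) = Pow(Add(Add(-2, Mul(2, Pow(Mul(-3, I, Pow(3, Rational(1, 2))), 2))), 11), 2) = Pow(Add(Add(-2, Mul(2, -27)), 11), 2) = Pow(Add(Add(-2, -54), 11), 2) = Pow(Add(-56, 11), 2) = Pow(-45, 2) = 2025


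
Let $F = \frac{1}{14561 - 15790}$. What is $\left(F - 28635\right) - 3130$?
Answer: $- \frac{39039186}{1229} \approx -31765.0$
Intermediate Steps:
$F = - \frac{1}{1229}$ ($F = \frac{1}{14561 - 15790} = \frac{1}{-1229} = - \frac{1}{1229} \approx -0.00081367$)
$\left(F - 28635\right) - 3130 = \left(- \frac{1}{1229} - 28635\right) - 3130 = - \frac{35192416}{1229} - 3130 = - \frac{39039186}{1229}$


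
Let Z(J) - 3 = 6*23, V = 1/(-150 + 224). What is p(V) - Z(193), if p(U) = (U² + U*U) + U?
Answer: -193010/1369 ≈ -140.99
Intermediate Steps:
V = 1/74 ≈ 0.013514
Z(J) = 141 (Z(J) = 3 + 6*23 = 3 + 138 = 141)
p(U) = U + 2*U² (p(U) = (U² + U²) + U = 2*U² + U = U + 2*U²)
p(V) - Z(193) = (1 + 2*(1/74))/74 - 1*141 = (1 + 1/37)/74 - 141 = (1/74)*(38/37) - 141 = 19/1369 - 141 = -193010/1369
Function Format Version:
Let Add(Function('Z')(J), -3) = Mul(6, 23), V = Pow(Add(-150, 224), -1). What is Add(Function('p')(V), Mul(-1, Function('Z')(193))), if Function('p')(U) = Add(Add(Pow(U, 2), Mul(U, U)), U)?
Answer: Rational(-193010, 1369) ≈ -140.99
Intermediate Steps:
V = Rational(1, 74) (V = Pow(74, -1) = Rational(1, 74) ≈ 0.013514)
Function('Z')(J) = 141 (Function('Z')(J) = Add(3, Mul(6, 23)) = Add(3, 138) = 141)
Function('p')(U) = Add(U, Mul(2, Pow(U, 2))) (Function('p')(U) = Add(Add(Pow(U, 2), Pow(U, 2)), U) = Add(Mul(2, Pow(U, 2)), U) = Add(U, Mul(2, Pow(U, 2))))
Add(Function('p')(V), Mul(-1, Function('Z')(193))) = Add(Mul(Rational(1, 74), Add(1, Mul(2, Rational(1, 74)))), Mul(-1, 141)) = Add(Mul(Rational(1, 74), Add(1, Rational(1, 37))), -141) = Add(Mul(Rational(1, 74), Rational(38, 37)), -141) = Add(Rational(19, 1369), -141) = Rational(-193010, 1369)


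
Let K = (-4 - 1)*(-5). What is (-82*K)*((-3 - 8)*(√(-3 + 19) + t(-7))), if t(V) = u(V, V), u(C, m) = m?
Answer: -67650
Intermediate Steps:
t(V) = V
K = 25 (K = -5*(-5) = 25)
(-82*K)*((-3 - 8)*(√(-3 + 19) + t(-7))) = (-82*25)*((-3 - 8)*(√(-3 + 19) - 7)) = -(-22550)*(√16 - 7) = -(-22550)*(4 - 7) = -(-22550)*(-3) = -2050*33 = -67650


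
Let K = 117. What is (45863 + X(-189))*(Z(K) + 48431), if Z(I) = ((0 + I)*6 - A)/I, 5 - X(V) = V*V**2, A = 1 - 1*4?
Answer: 12840090867028/39 ≈ 3.2923e+11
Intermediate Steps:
A = -3 (A = 1 - 4 = -3)
X(V) = 5 - V**3 (X(V) = 5 - V*V**2 = 5 - V**3)
Z(I) = (3 + 6*I)/I (Z(I) = ((0 + I)*6 - 1*(-3))/I = (I*6 + 3)/I = (6*I + 3)/I = (3 + 6*I)/I)
(45863 + X(-189))*(Z(K) + 48431) = (45863 + (5 - 1*(-189)**3))*((6 + 3/117) + 48431) = (45863 + (5 - 1*(-6751269)))*((6 + 3*(1/117)) + 48431) = (45863 + (5 + 6751269))*((6 + 1/39) + 48431) = (45863 + 6751274)*(235/39 + 48431) = 6797137*(1889044/39) = 12840090867028/39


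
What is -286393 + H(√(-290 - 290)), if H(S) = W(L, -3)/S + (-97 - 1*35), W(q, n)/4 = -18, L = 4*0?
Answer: -286525 + 36*I*√145/145 ≈ -2.8653e+5 + 2.9896*I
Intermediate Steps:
L = 0
W(q, n) = -72 (W(q, n) = 4*(-18) = -72)
H(S) = -132 - 72/S (H(S) = -72/S + (-97 - 1*35) = -72/S + (-97 - 35) = -72/S - 132 = -132 - 72/S)
-286393 + H(√(-290 - 290)) = -286393 + (-132 - 72/√(-290 - 290)) = -286393 + (-132 - 72*(-I*√145/290)) = -286393 + (-132 - (-36)*I*√145/145) = -286393 + (-132 + 36*I*√145/145) = -286525 + 36*I*√145/145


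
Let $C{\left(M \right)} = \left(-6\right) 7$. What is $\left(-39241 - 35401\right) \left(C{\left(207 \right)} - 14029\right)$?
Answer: $1050287582$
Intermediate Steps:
$C{\left(M \right)} = -42$
$\left(-39241 - 35401\right) \left(C{\left(207 \right)} - 14029\right) = \left(-39241 - 35401\right) \left(-42 - 14029\right) = \left(-74642\right) \left(-14071\right) = 1050287582$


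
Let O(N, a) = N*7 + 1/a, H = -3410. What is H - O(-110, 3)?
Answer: -7921/3 ≈ -2640.3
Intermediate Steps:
O(N, a) = 1/a + 7*N (O(N, a) = 7*N + 1/a = 1/a + 7*N)
H - O(-110, 3) = -3410 - (1/3 + 7*(-110)) = -3410 - (1/3 - 770) = -3410 - 1*(-2309/3) = -3410 + 2309/3 = -7921/3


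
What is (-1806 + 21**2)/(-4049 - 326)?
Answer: 39/125 ≈ 0.31200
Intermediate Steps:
(-1806 + 21**2)/(-4049 - 326) = (-1806 + 441)/(-4375) = -1365*(-1/4375) = 39/125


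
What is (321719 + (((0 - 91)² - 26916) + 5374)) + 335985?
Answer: 644443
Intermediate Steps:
(321719 + (((0 - 91)² - 26916) + 5374)) + 335985 = (321719 + (((-91)² - 26916) + 5374)) + 335985 = (321719 + ((8281 - 26916) + 5374)) + 335985 = (321719 + (-18635 + 5374)) + 335985 = (321719 - 13261) + 335985 = 308458 + 335985 = 644443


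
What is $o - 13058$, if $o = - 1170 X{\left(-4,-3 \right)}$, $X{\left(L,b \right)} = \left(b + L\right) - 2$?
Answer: $-2528$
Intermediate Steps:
$X{\left(L,b \right)} = -2 + L + b$ ($X{\left(L,b \right)} = \left(L + b\right) - 2 = -2 + L + b$)
$o = 10530$ ($o = - 1170 \left(-2 - 4 - 3\right) = \left(-1170\right) \left(-9\right) = 10530$)
$o - 13058 = 10530 - 13058 = -2528$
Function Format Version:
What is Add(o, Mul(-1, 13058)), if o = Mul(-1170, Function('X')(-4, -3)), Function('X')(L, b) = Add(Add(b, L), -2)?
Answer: -2528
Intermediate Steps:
Function('X')(L, b) = Add(-2, L, b) (Function('X')(L, b) = Add(Add(L, b), -2) = Add(-2, L, b))
o = 10530 (o = Mul(-1170, Add(-2, -4, -3)) = Mul(-1170, -9) = 10530)
Add(o, Mul(-1, 13058)) = Add(10530, Mul(-1, 13058)) = Add(10530, -13058) = -2528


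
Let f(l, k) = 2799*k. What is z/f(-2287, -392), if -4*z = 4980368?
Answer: 311273/274302 ≈ 1.1348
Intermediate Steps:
z = -1245092 (z = -1/4*4980368 = -1245092)
z/f(-2287, -392) = -1245092/(2799*(-392)) = -1245092/(-1097208) = -1245092*(-1/1097208) = 311273/274302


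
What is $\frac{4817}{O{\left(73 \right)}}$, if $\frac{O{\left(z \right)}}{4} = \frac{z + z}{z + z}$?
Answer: $\frac{4817}{4} \approx 1204.3$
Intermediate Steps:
$O{\left(z \right)} = 4$ ($O{\left(z \right)} = 4 \frac{z + z}{z + z} = 4 \frac{2 z}{2 z} = 4 \cdot 2 z \frac{1}{2 z} = 4 \cdot 1 = 4$)
$\frac{4817}{O{\left(73 \right)}} = \frac{4817}{4}$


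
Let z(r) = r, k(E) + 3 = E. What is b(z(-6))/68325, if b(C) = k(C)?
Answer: -3/22775 ≈ -0.00013172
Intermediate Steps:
k(E) = -3 + E
b(C) = -3 + C
b(z(-6))/68325 = (-3 - 6)/68325 = -9*1/68325 = -3/22775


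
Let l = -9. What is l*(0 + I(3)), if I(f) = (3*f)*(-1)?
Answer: 81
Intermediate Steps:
I(f) = -3*f
l*(0 + I(3)) = -9*(0 - 3*3) = -9*(0 - 9) = -9*(-9) = 81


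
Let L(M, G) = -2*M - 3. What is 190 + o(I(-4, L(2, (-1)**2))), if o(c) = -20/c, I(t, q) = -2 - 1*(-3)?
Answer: 170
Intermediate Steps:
L(M, G) = -3 - 2*M
I(t, q) = 1 (I(t, q) = -2 + 3 = 1)
190 + o(I(-4, L(2, (-1)**2))) = 190 - 20/1 = 190 - 20*1 = 190 - 20 = 170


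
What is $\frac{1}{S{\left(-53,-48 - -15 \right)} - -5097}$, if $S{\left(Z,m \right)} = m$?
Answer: $\frac{1}{5064} \approx 0.00019747$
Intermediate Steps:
$\frac{1}{S{\left(-53,-48 - -15 \right)} - -5097} = \frac{1}{\left(-48 - -15\right) - -5097} = \frac{1}{\left(-48 + 15\right) + 5097} = \frac{1}{-33 + 5097} = \frac{1}{5064}$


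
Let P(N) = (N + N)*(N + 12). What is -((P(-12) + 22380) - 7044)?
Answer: -15336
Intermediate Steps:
P(N) = 2*N*(12 + N) (P(N) = (2*N)*(12 + N) = 2*N*(12 + N))
-((P(-12) + 22380) - 7044) = -((2*(-12)*(12 - 12) + 22380) - 7044) = -((2*(-12)*0 + 22380) - 7044) = -((0 + 22380) - 7044) = -(22380 - 7044) = -1*15336 = -15336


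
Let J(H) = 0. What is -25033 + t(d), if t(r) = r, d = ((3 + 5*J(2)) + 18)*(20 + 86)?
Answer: -22807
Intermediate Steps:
d = 2226 (d = ((3 + 5*0) + 18)*(20 + 86) = ((3 + 0) + 18)*106 = (3 + 18)*106 = 21*106 = 2226)
-25033 + t(d) = -25033 + 2226 = -22807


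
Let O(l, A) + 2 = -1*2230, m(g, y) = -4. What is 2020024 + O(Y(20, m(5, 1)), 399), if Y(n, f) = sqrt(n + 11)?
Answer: 2017792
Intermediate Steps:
Y(n, f) = sqrt(11 + n)
O(l, A) = -2232 (O(l, A) = -2 - 1*2230 = -2 - 2230 = -2232)
2020024 + O(Y(20, m(5, 1)), 399) = 2020024 - 2232 = 2017792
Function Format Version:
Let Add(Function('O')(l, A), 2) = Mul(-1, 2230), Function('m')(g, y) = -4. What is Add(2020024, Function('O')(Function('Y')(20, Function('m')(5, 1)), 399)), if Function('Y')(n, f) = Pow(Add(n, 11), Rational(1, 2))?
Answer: 2017792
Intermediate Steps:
Function('Y')(n, f) = Pow(Add(11, n), Rational(1, 2))
Function('O')(l, A) = -2232 (Function('O')(l, A) = Add(-2, Mul(-1, 2230)) = Add(-2, -2230) = -2232)
Add(2020024, Function('O')(Function('Y')(20, Function('m')(5, 1)), 399)) = Add(2020024, -2232) = 2017792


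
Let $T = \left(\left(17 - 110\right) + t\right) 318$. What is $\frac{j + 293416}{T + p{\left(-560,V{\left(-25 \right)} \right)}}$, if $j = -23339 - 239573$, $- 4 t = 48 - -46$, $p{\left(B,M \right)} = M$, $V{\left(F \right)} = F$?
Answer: $- \frac{3813}{4634} \approx -0.82283$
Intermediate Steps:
$t = - \frac{47}{2}$ ($t = - \frac{48 - -46}{4} = - \frac{48 + 46}{4} = \left(- \frac{1}{4}\right) 94 = - \frac{47}{2} \approx -23.5$)
$j = -262912$
$T = -37047$ ($T = \left(\left(17 - 110\right) - \frac{47}{2}\right) 318 = \left(-93 - \frac{47}{2}\right) 318 = \left(- \frac{233}{2}\right) 318 = -37047$)
$\frac{j + 293416}{T + p{\left(-560,V{\left(-25 \right)} \right)}} = \frac{-262912 + 293416}{-37047 - 25} = \frac{30504}{-37072} = 30504 \left(- \frac{1}{37072}\right) = - \frac{3813}{4634}$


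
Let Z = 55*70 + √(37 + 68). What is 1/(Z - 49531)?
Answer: -15227/695584552 - √105/2086753656 ≈ -2.1896e-5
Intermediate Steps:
Z = 3850 + √105 ≈ 3860.2
1/(Z - 49531) = 1/((3850 + √105) - 49531) = 1/(-45681 + √105)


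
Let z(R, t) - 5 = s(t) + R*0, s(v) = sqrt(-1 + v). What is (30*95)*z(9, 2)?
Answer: 17100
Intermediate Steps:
z(R, t) = 5 + sqrt(-1 + t) (z(R, t) = 5 + (sqrt(-1 + t) + R*0) = 5 + (sqrt(-1 + t) + 0) = 5 + sqrt(-1 + t))
(30*95)*z(9, 2) = (30*95)*(5 + sqrt(-1 + 2)) = 2850*(5 + sqrt(1)) = 2850*(5 + 1) = 2850*6 = 17100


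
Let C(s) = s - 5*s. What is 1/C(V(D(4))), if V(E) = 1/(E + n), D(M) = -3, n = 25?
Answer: -11/2 ≈ -5.5000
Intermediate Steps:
V(E) = 1/(25 + E) (V(E) = 1/(E + 25) = 1/(25 + E))
C(s) = -4*s
1/C(V(D(4))) = 1/(-4/(25 - 3)) = 1/(-4/22) = 1/(-4*1/22) = 1/(-2/11) = -11/2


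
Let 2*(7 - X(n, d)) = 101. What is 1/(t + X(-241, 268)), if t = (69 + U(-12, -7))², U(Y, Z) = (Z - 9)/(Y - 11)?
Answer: 1058/5093195 ≈ 0.00020773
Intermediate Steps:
X(n, d) = -87/2 (X(n, d) = 7 - ½*101 = 7 - 101/2 = -87/2)
U(Y, Z) = (-9 + Z)/(-11 + Y)
t = 2569609/529 (t = (69 + (-9 - 7)/(-11 - 12))² = (69 - 16/(-23))² = (69 - 1/23*(-16))² = (69 + 16/23)² = (1603/23)² = 2569609/529 ≈ 4857.5)
1/(t + X(-241, 268)) = 1/(2569609/529 - 87/2) = 1/(5093195/1058) = 1058/5093195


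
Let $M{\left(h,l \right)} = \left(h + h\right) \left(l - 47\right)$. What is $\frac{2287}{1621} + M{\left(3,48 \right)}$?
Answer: $\frac{12013}{1621} \approx 7.4109$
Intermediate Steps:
$M{\left(h,l \right)} = 2 h \left(-47 + l\right)$
$\frac{2287}{1621} + M{\left(3,48 \right)} = \frac{2287}{1621} + 2 \cdot 3 \left(-47 + 48\right) = 2287 \cdot \frac{1}{1621} + 2 \cdot 3 \cdot 1 = \frac{2287}{1621} + 6 = \frac{12013}{1621}$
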